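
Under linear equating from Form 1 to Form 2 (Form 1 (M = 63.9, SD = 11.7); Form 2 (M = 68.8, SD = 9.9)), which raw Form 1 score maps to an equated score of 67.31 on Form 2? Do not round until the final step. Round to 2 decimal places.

Invert y = (SD_Y/SD_X)(x − M_X) + M_Y:
x = (SD_X/SD_Y)(y − M_Y) + M_X = (11.7/9.9)(67.31 − 68.8) + 63.9
x = 1.181818 × -1.490 + 63.9 = 62.14

62.14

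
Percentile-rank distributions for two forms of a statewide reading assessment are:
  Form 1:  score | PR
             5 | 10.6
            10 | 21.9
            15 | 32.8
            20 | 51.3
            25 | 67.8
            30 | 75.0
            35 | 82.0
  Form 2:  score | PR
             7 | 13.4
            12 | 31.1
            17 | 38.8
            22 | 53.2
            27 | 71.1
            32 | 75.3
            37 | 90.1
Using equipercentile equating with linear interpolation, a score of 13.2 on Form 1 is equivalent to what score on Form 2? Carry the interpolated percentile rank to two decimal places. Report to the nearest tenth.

11.4

PR of 13.2 on Form 1: 21.9 + (13.2 − 10)/(15 − 10) × (32.8 − 21.9) = 28.88
On Form 2, PR 28.88 falls between score 7 (PR 13.4) and 12 (PR 31.1).
Interpolate: 7 + (28.88 − 13.4)/(31.1 − 13.4) × (12 − 7) = 11.4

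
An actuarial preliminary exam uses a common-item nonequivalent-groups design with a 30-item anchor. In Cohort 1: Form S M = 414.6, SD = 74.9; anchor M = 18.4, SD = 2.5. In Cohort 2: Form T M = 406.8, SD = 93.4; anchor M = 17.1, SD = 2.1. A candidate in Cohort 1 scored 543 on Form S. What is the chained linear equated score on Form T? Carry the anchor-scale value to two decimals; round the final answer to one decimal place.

Form S → anchor (Cohort 1): v = (2.5/74.9)(543 − 414.6) + 18.4 = 22.69
anchor → Form T (Cohort 2): y = (93.4/2.1)(22.69 − 17.1) + 406.8 = 655.4

655.4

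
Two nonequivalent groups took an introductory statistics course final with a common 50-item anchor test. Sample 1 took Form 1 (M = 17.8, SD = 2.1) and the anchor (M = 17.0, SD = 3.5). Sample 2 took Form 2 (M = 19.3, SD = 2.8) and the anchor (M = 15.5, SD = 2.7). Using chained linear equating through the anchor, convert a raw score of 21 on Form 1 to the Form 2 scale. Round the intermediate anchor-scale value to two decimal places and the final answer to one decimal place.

26.4

Form 1 → anchor (Sample 1): v = (3.5/2.1)(21 − 17.8) + 17.0 = 22.33
anchor → Form 2 (Sample 2): y = (2.8/2.7)(22.33 − 15.5) + 19.3 = 26.4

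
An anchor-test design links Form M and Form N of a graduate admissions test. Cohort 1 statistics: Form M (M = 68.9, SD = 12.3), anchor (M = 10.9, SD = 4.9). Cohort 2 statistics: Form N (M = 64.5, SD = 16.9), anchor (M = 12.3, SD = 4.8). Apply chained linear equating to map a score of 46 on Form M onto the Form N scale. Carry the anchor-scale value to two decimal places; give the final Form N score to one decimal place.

27.5

Form M → anchor (Cohort 1): v = (4.9/12.3)(46 − 68.9) + 10.9 = 1.78
anchor → Form N (Cohort 2): y = (16.9/4.8)(1.78 − 12.3) + 64.5 = 27.5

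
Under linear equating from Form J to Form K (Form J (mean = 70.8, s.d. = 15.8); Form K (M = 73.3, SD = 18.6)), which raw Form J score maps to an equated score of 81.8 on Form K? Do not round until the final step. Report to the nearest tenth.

Invert y = (SD_Y/SD_X)(x − M_X) + M_Y:
x = (SD_X/SD_Y)(y − M_Y) + M_X = (15.8/18.6)(81.8 − 73.3) + 70.8
x = 0.849462 × 8.500 + 70.8 = 78.0

78.0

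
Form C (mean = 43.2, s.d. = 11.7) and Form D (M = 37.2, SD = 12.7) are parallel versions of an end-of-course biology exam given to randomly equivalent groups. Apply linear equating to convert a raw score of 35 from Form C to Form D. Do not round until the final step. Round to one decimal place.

Linear equating: y = (SD_Y/SD_X)(x − M_X) + M_Y
y = (12.7/11.7)(35 − 43.2) + 37.2
y = 1.085470 × -8.2 + 37.2 = -8.9009 + 37.2 = 28.3

28.3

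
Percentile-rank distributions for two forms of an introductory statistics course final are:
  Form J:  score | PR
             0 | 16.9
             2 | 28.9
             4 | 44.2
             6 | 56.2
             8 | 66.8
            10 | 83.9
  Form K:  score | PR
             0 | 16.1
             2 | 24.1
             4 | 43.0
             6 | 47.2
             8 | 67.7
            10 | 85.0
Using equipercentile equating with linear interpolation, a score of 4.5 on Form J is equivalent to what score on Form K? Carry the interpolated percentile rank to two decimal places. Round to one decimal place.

PR of 4.5 on Form J: 44.2 + (4.5 − 4)/(6 − 4) × (56.2 − 44.2) = 47.20
On Form K, PR 47.20 falls between score 4 (PR 43.0) and 6 (PR 47.2).
Interpolate: 4 + (47.20 − 43.0)/(47.2 − 43.0) × (6 − 4) = 6.0

6.0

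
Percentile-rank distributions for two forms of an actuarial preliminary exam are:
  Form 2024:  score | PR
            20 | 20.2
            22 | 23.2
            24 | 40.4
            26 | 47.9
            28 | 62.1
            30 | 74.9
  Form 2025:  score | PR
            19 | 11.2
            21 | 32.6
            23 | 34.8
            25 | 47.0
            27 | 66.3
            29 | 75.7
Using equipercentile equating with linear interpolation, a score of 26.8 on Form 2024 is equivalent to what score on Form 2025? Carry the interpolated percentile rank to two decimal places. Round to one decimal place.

PR of 26.8 on Form 2024: 47.9 + (26.8 − 26)/(28 − 26) × (62.1 − 47.9) = 53.58
On Form 2025, PR 53.58 falls between score 25 (PR 47.0) and 27 (PR 66.3).
Interpolate: 25 + (53.58 − 47.0)/(66.3 − 47.0) × (27 − 25) = 25.7

25.7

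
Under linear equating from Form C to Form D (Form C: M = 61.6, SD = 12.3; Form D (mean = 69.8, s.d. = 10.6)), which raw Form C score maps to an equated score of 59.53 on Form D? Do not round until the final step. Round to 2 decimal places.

49.68

Invert y = (SD_Y/SD_X)(x − M_X) + M_Y:
x = (SD_X/SD_Y)(y − M_Y) + M_X = (12.3/10.6)(59.53 − 69.8) + 61.6
x = 1.160377 × -10.270 + 61.6 = 49.68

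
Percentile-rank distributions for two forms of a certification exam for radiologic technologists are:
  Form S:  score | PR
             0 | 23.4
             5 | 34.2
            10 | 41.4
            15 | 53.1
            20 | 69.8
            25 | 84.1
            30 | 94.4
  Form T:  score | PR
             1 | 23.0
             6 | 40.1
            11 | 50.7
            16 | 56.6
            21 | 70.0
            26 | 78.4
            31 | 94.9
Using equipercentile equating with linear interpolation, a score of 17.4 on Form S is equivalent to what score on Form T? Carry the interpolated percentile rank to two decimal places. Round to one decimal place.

17.7

PR of 17.4 on Form S: 53.1 + (17.4 − 15)/(20 − 15) × (69.8 − 53.1) = 61.12
On Form T, PR 61.12 falls between score 16 (PR 56.6) and 21 (PR 70.0).
Interpolate: 16 + (61.12 − 56.6)/(70.0 − 56.6) × (21 − 16) = 17.7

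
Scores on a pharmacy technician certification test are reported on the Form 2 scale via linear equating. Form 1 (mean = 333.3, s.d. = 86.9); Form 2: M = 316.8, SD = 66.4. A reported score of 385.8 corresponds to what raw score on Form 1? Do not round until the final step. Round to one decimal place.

Invert y = (SD_Y/SD_X)(x − M_X) + M_Y:
x = (SD_X/SD_Y)(y − M_Y) + M_X = (86.9/66.4)(385.8 − 316.8) + 333.3
x = 1.308735 × 69.000 + 333.3 = 423.6

423.6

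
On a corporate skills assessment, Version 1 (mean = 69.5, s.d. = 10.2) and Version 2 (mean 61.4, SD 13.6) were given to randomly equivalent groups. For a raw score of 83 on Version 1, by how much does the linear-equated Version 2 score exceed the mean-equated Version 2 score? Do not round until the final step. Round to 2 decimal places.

Mean-equated: 83 + (61.4 − 69.5) = 74.90
Linear-equated: (13.6/10.2)(83 − 69.5) + 61.4 = 79.400
Difference = 79.400 − 74.90 = 4.50

4.50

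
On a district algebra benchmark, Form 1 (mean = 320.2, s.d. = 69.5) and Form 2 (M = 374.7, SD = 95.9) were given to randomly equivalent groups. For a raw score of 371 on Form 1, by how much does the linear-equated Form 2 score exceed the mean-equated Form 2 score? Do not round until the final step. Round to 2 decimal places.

Mean-equated: 371 + (374.7 − 320.2) = 425.50
Linear-equated: (95.9/69.5)(371 − 320.2) + 374.7 = 444.797
Difference = 444.797 − 425.50 = 19.30

19.30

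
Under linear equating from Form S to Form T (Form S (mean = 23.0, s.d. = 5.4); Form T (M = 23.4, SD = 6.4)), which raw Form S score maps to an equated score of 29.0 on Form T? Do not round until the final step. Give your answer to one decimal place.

Invert y = (SD_Y/SD_X)(x − M_X) + M_Y:
x = (SD_X/SD_Y)(y − M_Y) + M_X = (5.4/6.4)(29.0 − 23.4) + 23.0
x = 0.843750 × 5.600 + 23.0 = 27.7

27.7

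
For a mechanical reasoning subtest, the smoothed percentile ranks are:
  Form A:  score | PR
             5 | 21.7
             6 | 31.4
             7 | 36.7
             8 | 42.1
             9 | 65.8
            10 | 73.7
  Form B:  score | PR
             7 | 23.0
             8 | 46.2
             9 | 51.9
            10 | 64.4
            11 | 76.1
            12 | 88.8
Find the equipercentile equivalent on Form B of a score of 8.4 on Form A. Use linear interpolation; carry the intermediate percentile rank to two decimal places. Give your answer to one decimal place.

8.9

PR of 8.4 on Form A: 42.1 + (8.4 − 8)/(9 − 8) × (65.8 − 42.1) = 51.58
On Form B, PR 51.58 falls between score 8 (PR 46.2) and 9 (PR 51.9).
Interpolate: 8 + (51.58 − 46.2)/(51.9 − 46.2) × (9 − 8) = 8.9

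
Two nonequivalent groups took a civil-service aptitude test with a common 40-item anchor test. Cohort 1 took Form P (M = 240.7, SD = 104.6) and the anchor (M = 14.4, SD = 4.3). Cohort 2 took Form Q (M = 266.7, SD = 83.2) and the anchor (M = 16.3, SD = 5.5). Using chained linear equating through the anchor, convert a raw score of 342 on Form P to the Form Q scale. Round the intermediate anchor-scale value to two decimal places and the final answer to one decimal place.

Form P → anchor (Cohort 1): v = (4.3/104.6)(342 − 240.7) + 14.4 = 18.56
anchor → Form Q (Cohort 2): y = (83.2/5.5)(18.56 − 16.3) + 266.7 = 300.9

300.9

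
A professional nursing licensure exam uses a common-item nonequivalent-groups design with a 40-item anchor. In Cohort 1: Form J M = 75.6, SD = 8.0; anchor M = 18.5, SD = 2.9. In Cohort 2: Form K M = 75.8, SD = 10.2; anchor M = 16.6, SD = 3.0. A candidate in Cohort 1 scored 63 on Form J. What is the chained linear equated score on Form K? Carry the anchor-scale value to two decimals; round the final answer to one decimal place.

Form J → anchor (Cohort 1): v = (2.9/8.0)(63 − 75.6) + 18.5 = 13.93
anchor → Form K (Cohort 2): y = (10.2/3.0)(13.93 − 16.6) + 75.8 = 66.7

66.7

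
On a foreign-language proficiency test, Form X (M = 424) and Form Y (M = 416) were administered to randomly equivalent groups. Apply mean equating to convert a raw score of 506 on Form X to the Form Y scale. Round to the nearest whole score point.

498

Mean equating: y = x + (M_Y − M_X) = 506 + (416 − 424) = 498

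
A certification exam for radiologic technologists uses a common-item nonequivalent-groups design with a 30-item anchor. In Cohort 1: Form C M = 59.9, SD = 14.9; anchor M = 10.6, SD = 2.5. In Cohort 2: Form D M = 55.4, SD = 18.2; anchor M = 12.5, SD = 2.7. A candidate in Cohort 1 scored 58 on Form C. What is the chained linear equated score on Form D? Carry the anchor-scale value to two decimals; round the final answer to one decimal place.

Form C → anchor (Cohort 1): v = (2.5/14.9)(58 − 59.9) + 10.6 = 10.28
anchor → Form D (Cohort 2): y = (18.2/2.7)(10.28 − 12.5) + 55.4 = 40.4

40.4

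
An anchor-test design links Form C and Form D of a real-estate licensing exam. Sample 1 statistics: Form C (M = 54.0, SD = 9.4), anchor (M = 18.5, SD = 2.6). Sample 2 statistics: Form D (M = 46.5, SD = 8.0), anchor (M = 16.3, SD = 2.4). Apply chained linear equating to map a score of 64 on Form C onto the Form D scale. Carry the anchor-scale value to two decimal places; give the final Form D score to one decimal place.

Form C → anchor (Sample 1): v = (2.6/9.4)(64 − 54.0) + 18.5 = 21.27
anchor → Form D (Sample 2): y = (8.0/2.4)(21.27 − 16.3) + 46.5 = 63.1

63.1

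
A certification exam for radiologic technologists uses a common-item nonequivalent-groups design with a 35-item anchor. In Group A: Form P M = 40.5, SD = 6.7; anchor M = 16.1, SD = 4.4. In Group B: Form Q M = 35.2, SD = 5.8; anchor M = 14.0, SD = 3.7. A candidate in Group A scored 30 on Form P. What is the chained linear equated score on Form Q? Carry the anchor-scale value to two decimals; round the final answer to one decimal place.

27.7

Form P → anchor (Group A): v = (4.4/6.7)(30 − 40.5) + 16.1 = 9.20
anchor → Form Q (Group B): y = (5.8/3.7)(9.20 − 14.0) + 35.2 = 27.7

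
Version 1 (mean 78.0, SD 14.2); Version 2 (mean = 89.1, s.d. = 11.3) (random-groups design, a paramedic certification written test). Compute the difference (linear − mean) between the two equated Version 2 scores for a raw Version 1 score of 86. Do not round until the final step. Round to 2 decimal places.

Mean-equated: 86 + (89.1 − 78.0) = 97.10
Linear-equated: (11.3/14.2)(86 − 78.0) + 89.1 = 95.466
Difference = 95.466 − 97.10 = -1.63

-1.63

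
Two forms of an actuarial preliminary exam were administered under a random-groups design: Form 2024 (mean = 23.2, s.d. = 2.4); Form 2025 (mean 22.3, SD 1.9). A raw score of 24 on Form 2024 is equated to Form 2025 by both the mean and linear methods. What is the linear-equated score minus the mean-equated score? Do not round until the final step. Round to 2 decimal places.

Mean-equated: 24 + (22.3 − 23.2) = 23.10
Linear-equated: (1.9/2.4)(24 − 23.2) + 22.3 = 22.933
Difference = 22.933 − 23.10 = -0.17

-0.17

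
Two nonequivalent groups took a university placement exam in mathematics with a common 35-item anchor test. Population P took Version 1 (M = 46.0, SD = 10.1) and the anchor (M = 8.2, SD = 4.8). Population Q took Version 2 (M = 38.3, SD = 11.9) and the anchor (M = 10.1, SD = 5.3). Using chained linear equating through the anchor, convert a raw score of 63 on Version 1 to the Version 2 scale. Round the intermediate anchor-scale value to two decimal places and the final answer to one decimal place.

Version 1 → anchor (Population P): v = (4.8/10.1)(63 − 46.0) + 8.2 = 16.28
anchor → Version 2 (Population Q): y = (11.9/5.3)(16.28 − 10.1) + 38.3 = 52.2

52.2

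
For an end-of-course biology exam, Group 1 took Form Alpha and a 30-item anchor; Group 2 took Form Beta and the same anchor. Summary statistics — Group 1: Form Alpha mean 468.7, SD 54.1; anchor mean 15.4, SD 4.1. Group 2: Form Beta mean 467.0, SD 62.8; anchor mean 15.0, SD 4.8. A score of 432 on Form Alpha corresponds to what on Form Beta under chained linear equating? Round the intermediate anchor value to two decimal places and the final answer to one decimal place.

435.9

Form Alpha → anchor (Group 1): v = (4.1/54.1)(432 − 468.7) + 15.4 = 12.62
anchor → Form Beta (Group 2): y = (62.8/4.8)(12.62 − 15.0) + 467.0 = 435.9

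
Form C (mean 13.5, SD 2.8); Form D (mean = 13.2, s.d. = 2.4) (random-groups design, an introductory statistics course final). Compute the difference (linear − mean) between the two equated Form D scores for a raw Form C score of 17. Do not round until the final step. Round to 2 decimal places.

-0.50

Mean-equated: 17 + (13.2 − 13.5) = 16.70
Linear-equated: (2.4/2.8)(17 − 13.5) + 13.2 = 16.200
Difference = 16.200 − 16.70 = -0.50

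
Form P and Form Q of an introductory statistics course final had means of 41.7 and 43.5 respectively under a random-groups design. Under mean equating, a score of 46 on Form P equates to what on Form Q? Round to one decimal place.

Mean equating: y = x + (M_Y − M_X) = 46 + (43.5 − 41.7) = 47.8

47.8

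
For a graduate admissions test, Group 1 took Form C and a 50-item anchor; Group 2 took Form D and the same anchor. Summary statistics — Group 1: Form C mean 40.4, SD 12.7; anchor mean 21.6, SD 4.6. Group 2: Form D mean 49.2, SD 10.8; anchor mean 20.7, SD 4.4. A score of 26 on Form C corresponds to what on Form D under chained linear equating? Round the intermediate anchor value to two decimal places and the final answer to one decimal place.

Form C → anchor (Group 1): v = (4.6/12.7)(26 − 40.4) + 21.6 = 16.38
anchor → Form D (Group 2): y = (10.8/4.4)(16.38 − 20.7) + 49.2 = 38.6

38.6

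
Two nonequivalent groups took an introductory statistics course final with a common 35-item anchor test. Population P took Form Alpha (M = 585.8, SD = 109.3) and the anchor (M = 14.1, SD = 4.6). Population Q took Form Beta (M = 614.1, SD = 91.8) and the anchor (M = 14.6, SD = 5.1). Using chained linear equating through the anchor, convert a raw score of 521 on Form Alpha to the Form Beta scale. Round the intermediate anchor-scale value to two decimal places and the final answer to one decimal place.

556.0

Form Alpha → anchor (Population P): v = (4.6/109.3)(521 − 585.8) + 14.1 = 11.37
anchor → Form Beta (Population Q): y = (91.8/5.1)(11.37 − 14.6) + 614.1 = 556.0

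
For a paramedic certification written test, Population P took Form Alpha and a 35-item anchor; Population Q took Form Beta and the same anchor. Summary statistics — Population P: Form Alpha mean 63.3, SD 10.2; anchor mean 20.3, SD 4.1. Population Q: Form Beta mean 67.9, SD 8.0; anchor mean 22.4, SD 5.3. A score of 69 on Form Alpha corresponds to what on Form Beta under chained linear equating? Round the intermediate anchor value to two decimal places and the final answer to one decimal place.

Form Alpha → anchor (Population P): v = (4.1/10.2)(69 − 63.3) + 20.3 = 22.59
anchor → Form Beta (Population Q): y = (8.0/5.3)(22.59 − 22.4) + 67.9 = 68.2

68.2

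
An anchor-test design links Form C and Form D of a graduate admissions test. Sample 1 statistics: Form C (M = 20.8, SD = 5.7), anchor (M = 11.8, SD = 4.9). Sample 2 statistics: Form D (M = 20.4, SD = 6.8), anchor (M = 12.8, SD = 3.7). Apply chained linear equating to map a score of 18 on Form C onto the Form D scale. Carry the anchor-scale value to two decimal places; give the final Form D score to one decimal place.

14.1

Form C → anchor (Sample 1): v = (4.9/5.7)(18 − 20.8) + 11.8 = 9.39
anchor → Form D (Sample 2): y = (6.8/3.7)(9.39 − 12.8) + 20.4 = 14.1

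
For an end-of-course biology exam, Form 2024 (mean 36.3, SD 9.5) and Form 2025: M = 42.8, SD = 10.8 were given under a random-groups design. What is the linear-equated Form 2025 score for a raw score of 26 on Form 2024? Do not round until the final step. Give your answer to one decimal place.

Linear equating: y = (SD_Y/SD_X)(x − M_X) + M_Y
y = (10.8/9.5)(26 − 36.3) + 42.8
y = 1.136842 × -10.3 + 42.8 = -11.7095 + 42.8 = 31.1

31.1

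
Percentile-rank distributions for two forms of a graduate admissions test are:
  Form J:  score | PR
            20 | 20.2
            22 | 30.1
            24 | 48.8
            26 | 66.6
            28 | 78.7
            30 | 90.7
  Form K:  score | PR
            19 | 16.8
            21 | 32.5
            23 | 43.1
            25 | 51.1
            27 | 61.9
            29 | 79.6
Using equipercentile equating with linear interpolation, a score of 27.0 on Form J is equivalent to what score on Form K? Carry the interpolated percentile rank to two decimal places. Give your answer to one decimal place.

28.2

PR of 27.0 on Form J: 66.6 + (27.0 − 26)/(28 − 26) × (78.7 − 66.6) = 72.65
On Form K, PR 72.65 falls between score 27 (PR 61.9) and 29 (PR 79.6).
Interpolate: 27 + (72.65 − 61.9)/(79.6 − 61.9) × (29 − 27) = 28.2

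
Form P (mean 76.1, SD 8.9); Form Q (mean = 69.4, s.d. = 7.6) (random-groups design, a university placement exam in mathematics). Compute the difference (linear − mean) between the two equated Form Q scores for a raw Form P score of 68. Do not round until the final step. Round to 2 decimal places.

Mean-equated: 68 + (69.4 − 76.1) = 61.30
Linear-equated: (7.6/8.9)(68 − 76.1) + 69.4 = 62.483
Difference = 62.483 − 61.30 = 1.18

1.18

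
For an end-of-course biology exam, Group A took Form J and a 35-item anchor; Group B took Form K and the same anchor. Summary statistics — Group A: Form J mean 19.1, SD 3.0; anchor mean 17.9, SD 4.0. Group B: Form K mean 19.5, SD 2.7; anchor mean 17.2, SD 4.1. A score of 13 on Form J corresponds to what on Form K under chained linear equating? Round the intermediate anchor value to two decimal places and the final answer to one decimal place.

14.6

Form J → anchor (Group A): v = (4.0/3.0)(13 − 19.1) + 17.9 = 9.77
anchor → Form K (Group B): y = (2.7/4.1)(9.77 − 17.2) + 19.5 = 14.6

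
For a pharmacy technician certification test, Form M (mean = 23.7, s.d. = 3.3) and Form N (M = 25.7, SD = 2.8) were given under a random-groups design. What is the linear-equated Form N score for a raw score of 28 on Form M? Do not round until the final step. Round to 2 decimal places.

29.35

Linear equating: y = (SD_Y/SD_X)(x − M_X) + M_Y
y = (2.8/3.3)(28 − 23.7) + 25.7
y = 0.848485 × 4.3 + 25.7 = 3.6485 + 25.7 = 29.35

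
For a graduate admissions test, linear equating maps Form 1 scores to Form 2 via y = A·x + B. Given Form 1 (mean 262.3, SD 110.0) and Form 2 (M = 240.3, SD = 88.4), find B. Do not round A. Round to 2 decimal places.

A = SD_Y / SD_X = 88.4 / 110.0 = 0.803636
B = M_Y − A·M_X = 240.3 − 0.803636 × 262.3 = 29.51

29.51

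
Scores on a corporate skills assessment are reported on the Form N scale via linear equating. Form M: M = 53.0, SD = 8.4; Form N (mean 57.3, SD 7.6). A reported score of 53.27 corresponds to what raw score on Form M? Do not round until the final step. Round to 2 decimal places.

Invert y = (SD_Y/SD_X)(x − M_X) + M_Y:
x = (SD_X/SD_Y)(y − M_Y) + M_X = (8.4/7.6)(53.27 − 57.3) + 53.0
x = 1.105263 × -4.030 + 53.0 = 48.55

48.55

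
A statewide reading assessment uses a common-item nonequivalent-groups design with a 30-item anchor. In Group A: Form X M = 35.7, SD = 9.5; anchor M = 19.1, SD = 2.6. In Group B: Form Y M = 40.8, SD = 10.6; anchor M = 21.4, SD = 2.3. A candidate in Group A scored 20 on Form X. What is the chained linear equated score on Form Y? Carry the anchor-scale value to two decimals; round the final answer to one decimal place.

Form X → anchor (Group A): v = (2.6/9.5)(20 − 35.7) + 19.1 = 14.80
anchor → Form Y (Group B): y = (10.6/2.3)(14.80 − 21.4) + 40.8 = 10.4

10.4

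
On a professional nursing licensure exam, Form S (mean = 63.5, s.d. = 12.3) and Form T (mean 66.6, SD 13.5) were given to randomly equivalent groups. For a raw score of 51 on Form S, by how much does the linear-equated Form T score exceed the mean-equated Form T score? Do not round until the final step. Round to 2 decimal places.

Mean-equated: 51 + (66.6 − 63.5) = 54.10
Linear-equated: (13.5/12.3)(51 − 63.5) + 66.6 = 52.880
Difference = 52.880 − 54.10 = -1.22

-1.22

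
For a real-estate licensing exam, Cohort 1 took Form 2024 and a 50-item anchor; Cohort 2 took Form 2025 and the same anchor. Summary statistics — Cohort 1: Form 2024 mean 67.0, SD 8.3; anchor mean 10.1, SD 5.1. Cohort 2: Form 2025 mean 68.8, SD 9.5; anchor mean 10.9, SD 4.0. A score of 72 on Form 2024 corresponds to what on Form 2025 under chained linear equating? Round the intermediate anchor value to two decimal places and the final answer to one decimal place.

74.2

Form 2024 → anchor (Cohort 1): v = (5.1/8.3)(72 − 67.0) + 10.1 = 13.17
anchor → Form 2025 (Cohort 2): y = (9.5/4.0)(13.17 − 10.9) + 68.8 = 74.2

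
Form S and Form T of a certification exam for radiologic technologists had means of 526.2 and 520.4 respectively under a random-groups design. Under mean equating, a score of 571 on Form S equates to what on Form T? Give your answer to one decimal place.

Mean equating: y = x + (M_Y − M_X) = 571 + (520.4 − 526.2) = 565.2

565.2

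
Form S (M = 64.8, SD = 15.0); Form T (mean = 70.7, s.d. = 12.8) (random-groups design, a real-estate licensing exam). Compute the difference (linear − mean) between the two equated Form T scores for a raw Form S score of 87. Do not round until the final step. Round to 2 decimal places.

-3.26

Mean-equated: 87 + (70.7 − 64.8) = 92.90
Linear-equated: (12.8/15.0)(87 − 64.8) + 70.7 = 89.644
Difference = 89.644 − 92.90 = -3.26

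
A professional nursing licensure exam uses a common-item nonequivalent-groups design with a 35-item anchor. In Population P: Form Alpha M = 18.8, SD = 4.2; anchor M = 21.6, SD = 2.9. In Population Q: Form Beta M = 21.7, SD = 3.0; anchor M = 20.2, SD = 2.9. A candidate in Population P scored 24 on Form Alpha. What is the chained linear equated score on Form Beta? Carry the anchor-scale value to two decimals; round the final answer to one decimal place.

26.9

Form Alpha → anchor (Population P): v = (2.9/4.2)(24 − 18.8) + 21.6 = 25.19
anchor → Form Beta (Population Q): y = (3.0/2.9)(25.19 − 20.2) + 21.7 = 26.9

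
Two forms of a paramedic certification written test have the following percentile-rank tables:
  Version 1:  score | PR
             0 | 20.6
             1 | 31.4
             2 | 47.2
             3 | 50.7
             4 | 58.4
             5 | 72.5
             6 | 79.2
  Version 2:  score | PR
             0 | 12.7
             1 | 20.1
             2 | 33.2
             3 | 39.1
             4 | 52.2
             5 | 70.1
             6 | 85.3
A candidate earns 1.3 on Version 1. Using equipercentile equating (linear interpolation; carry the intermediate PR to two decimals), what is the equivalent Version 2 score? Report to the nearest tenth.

PR of 1.3 on Version 1: 31.4 + (1.3 − 1)/(2 − 1) × (47.2 − 31.4) = 36.14
On Version 2, PR 36.14 falls between score 2 (PR 33.2) and 3 (PR 39.1).
Interpolate: 2 + (36.14 − 33.2)/(39.1 − 33.2) × (3 − 2) = 2.5

2.5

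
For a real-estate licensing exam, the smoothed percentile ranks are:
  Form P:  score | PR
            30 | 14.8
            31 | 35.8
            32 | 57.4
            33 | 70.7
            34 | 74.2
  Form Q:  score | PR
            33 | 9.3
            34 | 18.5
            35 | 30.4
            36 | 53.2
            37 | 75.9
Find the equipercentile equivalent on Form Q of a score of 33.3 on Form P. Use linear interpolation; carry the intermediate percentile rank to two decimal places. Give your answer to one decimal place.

PR of 33.3 on Form P: 70.7 + (33.3 − 33)/(34 − 33) × (74.2 − 70.7) = 71.75
On Form Q, PR 71.75 falls between score 36 (PR 53.2) and 37 (PR 75.9).
Interpolate: 36 + (71.75 − 53.2)/(75.9 − 53.2) × (37 − 36) = 36.8

36.8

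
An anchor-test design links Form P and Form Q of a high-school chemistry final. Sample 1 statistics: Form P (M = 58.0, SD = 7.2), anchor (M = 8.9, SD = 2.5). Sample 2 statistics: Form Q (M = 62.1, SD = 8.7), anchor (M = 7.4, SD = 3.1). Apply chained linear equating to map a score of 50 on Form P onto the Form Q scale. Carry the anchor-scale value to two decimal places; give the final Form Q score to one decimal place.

Form P → anchor (Sample 1): v = (2.5/7.2)(50 − 58.0) + 8.9 = 6.12
anchor → Form Q (Sample 2): y = (8.7/3.1)(6.12 − 7.4) + 62.1 = 58.5

58.5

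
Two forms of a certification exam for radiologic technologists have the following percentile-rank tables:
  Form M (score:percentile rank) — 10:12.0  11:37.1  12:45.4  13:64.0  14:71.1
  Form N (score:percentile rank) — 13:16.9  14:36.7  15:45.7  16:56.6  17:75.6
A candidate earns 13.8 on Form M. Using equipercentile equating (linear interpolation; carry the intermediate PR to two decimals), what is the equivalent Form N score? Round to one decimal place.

16.7

PR of 13.8 on Form M: 64.0 + (13.8 − 13)/(14 − 13) × (71.1 − 64.0) = 69.68
On Form N, PR 69.68 falls between score 16 (PR 56.6) and 17 (PR 75.6).
Interpolate: 16 + (69.68 − 56.6)/(75.6 − 56.6) × (17 − 16) = 16.7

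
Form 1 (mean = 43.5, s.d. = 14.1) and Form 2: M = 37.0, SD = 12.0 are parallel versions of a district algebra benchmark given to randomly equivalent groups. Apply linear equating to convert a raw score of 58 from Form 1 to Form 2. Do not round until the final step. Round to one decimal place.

Linear equating: y = (SD_Y/SD_X)(x − M_X) + M_Y
y = (12.0/14.1)(58 − 43.5) + 37.0
y = 0.851064 × 14.5 + 37.0 = 12.3404 + 37.0 = 49.3

49.3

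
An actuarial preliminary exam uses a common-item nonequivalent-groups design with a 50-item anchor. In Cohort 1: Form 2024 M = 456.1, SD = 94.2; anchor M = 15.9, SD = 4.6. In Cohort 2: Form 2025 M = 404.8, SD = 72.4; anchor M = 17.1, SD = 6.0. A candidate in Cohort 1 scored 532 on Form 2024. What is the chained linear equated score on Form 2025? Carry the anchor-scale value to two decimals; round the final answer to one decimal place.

435.1

Form 2024 → anchor (Cohort 1): v = (4.6/94.2)(532 − 456.1) + 15.9 = 19.61
anchor → Form 2025 (Cohort 2): y = (72.4/6.0)(19.61 − 17.1) + 404.8 = 435.1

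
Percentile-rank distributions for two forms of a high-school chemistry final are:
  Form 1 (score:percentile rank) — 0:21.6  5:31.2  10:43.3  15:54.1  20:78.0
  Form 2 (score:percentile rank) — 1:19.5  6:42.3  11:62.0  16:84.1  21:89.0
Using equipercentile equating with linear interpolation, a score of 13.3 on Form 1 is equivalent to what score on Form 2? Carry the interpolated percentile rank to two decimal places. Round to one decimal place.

8.1

PR of 13.3 on Form 1: 43.3 + (13.3 − 10)/(15 − 10) × (54.1 − 43.3) = 50.43
On Form 2, PR 50.43 falls between score 6 (PR 42.3) and 11 (PR 62.0).
Interpolate: 6 + (50.43 − 42.3)/(62.0 − 42.3) × (11 − 6) = 8.1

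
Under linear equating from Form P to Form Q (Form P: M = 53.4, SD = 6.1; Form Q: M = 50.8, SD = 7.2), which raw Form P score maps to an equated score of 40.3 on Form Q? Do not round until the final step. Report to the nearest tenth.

44.5

Invert y = (SD_Y/SD_X)(x − M_X) + M_Y:
x = (SD_X/SD_Y)(y − M_Y) + M_X = (6.1/7.2)(40.3 − 50.8) + 53.4
x = 0.847222 × -10.500 + 53.4 = 44.5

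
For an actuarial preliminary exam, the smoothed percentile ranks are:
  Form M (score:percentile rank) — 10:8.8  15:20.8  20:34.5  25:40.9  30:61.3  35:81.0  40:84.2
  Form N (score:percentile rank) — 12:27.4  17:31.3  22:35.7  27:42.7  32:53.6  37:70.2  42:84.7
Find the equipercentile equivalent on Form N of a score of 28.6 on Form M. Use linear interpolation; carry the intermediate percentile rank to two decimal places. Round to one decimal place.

PR of 28.6 on Form M: 40.9 + (28.6 − 25)/(30 − 25) × (61.3 − 40.9) = 55.59
On Form N, PR 55.59 falls between score 32 (PR 53.6) and 37 (PR 70.2).
Interpolate: 32 + (55.59 − 53.6)/(70.2 − 53.6) × (37 − 32) = 32.6

32.6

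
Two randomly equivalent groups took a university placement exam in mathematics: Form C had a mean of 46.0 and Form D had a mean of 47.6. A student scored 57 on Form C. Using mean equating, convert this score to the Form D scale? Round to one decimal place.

58.6

Mean equating: y = x + (M_Y − M_X) = 57 + (47.6 − 46.0) = 58.6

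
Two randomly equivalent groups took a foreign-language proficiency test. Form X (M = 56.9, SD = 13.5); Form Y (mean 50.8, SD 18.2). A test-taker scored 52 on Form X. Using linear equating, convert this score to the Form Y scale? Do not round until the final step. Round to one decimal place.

Linear equating: y = (SD_Y/SD_X)(x − M_X) + M_Y
y = (18.2/13.5)(52 − 56.9) + 50.8
y = 1.348148 × -4.9 + 50.8 = -6.6059 + 50.8 = 44.2

44.2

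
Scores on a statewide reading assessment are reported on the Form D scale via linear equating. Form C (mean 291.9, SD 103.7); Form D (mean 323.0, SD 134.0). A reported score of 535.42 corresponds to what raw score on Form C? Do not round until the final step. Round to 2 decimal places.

456.29

Invert y = (SD_Y/SD_X)(x − M_X) + M_Y:
x = (SD_X/SD_Y)(y − M_Y) + M_X = (103.7/134.0)(535.42 − 323.0) + 291.9
x = 0.773881 × 212.420 + 291.9 = 456.29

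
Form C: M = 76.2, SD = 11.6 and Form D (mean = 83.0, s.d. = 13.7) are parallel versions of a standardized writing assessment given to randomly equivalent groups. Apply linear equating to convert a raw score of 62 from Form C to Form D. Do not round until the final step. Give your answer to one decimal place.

66.2

Linear equating: y = (SD_Y/SD_X)(x − M_X) + M_Y
y = (13.7/11.6)(62 − 76.2) + 83.0
y = 1.181034 × -14.2 + 83.0 = -16.7707 + 83.0 = 66.2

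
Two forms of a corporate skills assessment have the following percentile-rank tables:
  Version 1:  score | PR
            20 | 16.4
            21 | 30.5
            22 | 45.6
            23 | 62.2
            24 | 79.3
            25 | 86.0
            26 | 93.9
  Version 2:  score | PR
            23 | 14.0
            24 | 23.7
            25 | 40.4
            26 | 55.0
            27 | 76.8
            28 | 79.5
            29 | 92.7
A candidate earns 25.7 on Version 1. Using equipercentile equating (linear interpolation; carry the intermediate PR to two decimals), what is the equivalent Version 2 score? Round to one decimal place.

PR of 25.7 on Version 1: 86.0 + (25.7 − 25)/(26 − 25) × (93.9 − 86.0) = 91.53
On Version 2, PR 91.53 falls between score 28 (PR 79.5) and 29 (PR 92.7).
Interpolate: 28 + (91.53 − 79.5)/(92.7 − 79.5) × (29 − 28) = 28.9

28.9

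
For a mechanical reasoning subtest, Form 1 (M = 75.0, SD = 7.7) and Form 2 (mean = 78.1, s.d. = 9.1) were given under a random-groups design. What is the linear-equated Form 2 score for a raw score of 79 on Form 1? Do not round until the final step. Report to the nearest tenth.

82.8

Linear equating: y = (SD_Y/SD_X)(x − M_X) + M_Y
y = (9.1/7.7)(79 − 75.0) + 78.1
y = 1.181818 × 4.0 + 78.1 = 4.7273 + 78.1 = 82.8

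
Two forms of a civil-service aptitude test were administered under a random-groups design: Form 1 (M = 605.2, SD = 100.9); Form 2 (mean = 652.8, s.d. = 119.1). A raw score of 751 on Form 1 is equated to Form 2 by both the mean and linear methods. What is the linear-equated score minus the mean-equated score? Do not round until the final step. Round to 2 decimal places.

Mean-equated: 751 + (652.8 − 605.2) = 798.60
Linear-equated: (119.1/100.9)(751 − 605.2) + 652.8 = 824.899
Difference = 824.899 − 798.60 = 26.30

26.30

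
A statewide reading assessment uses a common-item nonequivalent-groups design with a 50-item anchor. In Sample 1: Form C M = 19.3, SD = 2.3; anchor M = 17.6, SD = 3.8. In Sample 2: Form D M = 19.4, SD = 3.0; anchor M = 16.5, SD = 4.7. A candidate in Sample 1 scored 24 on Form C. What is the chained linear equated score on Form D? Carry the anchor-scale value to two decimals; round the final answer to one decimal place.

Form C → anchor (Sample 1): v = (3.8/2.3)(24 − 19.3) + 17.6 = 25.37
anchor → Form D (Sample 2): y = (3.0/4.7)(25.37 − 16.5) + 19.4 = 25.1

25.1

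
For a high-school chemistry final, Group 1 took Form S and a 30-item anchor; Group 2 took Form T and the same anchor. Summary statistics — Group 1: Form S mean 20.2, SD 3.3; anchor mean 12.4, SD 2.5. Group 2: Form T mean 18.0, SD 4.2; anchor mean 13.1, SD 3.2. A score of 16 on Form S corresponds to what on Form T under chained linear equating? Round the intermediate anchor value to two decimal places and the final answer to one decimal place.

12.9

Form S → anchor (Group 1): v = (2.5/3.3)(16 − 20.2) + 12.4 = 9.22
anchor → Form T (Group 2): y = (4.2/3.2)(9.22 − 13.1) + 18.0 = 12.9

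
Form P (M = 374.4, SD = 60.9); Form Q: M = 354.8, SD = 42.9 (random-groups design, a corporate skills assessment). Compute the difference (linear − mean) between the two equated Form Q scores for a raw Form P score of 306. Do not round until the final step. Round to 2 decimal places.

20.22

Mean-equated: 306 + (354.8 − 374.4) = 286.40
Linear-equated: (42.9/60.9)(306 − 374.4) + 354.8 = 306.617
Difference = 306.617 − 286.40 = 20.22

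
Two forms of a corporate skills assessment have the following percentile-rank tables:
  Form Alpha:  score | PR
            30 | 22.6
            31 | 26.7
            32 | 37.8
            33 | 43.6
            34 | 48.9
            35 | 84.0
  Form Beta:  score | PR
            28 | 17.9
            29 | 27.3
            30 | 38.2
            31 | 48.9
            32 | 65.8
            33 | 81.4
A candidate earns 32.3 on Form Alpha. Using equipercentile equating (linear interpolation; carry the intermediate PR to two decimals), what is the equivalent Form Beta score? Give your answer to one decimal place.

PR of 32.3 on Form Alpha: 37.8 + (32.3 − 32)/(33 − 32) × (43.6 − 37.8) = 39.54
On Form Beta, PR 39.54 falls between score 30 (PR 38.2) and 31 (PR 48.9).
Interpolate: 30 + (39.54 − 38.2)/(48.9 − 38.2) × (31 − 30) = 30.1

30.1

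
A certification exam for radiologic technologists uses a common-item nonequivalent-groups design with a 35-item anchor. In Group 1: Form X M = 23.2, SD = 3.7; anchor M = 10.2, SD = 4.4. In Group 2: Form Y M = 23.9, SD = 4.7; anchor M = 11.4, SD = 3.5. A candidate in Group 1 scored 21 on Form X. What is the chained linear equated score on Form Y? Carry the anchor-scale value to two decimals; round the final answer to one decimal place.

Form X → anchor (Group 1): v = (4.4/3.7)(21 − 23.2) + 10.2 = 7.58
anchor → Form Y (Group 2): y = (4.7/3.5)(7.58 − 11.4) + 23.9 = 18.8

18.8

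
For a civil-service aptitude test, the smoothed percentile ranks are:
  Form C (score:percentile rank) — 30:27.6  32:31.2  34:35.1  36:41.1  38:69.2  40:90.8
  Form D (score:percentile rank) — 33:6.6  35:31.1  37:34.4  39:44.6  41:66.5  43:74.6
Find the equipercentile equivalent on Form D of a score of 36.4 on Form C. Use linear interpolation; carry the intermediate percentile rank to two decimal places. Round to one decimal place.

PR of 36.4 on Form C: 41.1 + (36.4 − 36)/(38 − 36) × (69.2 − 41.1) = 46.72
On Form D, PR 46.72 falls between score 39 (PR 44.6) and 41 (PR 66.5).
Interpolate: 39 + (46.72 − 44.6)/(66.5 − 44.6) × (41 − 39) = 39.2

39.2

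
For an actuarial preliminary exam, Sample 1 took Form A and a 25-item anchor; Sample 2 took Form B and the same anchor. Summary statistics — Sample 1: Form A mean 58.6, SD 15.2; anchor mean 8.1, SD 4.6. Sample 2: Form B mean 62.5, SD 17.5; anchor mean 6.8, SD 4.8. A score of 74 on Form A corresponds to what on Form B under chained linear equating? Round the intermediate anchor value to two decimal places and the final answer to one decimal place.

Form A → anchor (Sample 1): v = (4.6/15.2)(74 − 58.6) + 8.1 = 12.76
anchor → Form B (Sample 2): y = (17.5/4.8)(12.76 − 6.8) + 62.5 = 84.2

84.2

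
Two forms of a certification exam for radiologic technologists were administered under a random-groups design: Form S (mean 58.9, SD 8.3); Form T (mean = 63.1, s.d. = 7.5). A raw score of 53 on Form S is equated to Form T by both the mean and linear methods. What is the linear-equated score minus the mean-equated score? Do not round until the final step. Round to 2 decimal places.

Mean-equated: 53 + (63.1 − 58.9) = 57.20
Linear-equated: (7.5/8.3)(53 − 58.9) + 63.1 = 57.769
Difference = 57.769 − 57.20 = 0.57

0.57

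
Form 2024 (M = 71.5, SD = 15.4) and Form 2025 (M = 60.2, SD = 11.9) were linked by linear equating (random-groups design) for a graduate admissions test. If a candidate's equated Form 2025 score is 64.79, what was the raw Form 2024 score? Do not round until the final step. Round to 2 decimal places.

77.44

Invert y = (SD_Y/SD_X)(x − M_X) + M_Y:
x = (SD_X/SD_Y)(y − M_Y) + M_X = (15.4/11.9)(64.79 − 60.2) + 71.5
x = 1.294118 × 4.590 + 71.5 = 77.44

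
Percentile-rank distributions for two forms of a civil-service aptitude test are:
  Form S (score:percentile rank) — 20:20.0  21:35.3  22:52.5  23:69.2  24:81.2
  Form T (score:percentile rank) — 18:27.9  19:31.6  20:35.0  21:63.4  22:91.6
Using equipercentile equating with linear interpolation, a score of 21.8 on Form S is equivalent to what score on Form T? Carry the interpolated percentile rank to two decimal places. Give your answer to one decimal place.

PR of 21.8 on Form S: 35.3 + (21.8 − 21)/(22 − 21) × (52.5 − 35.3) = 49.06
On Form T, PR 49.06 falls between score 20 (PR 35.0) and 21 (PR 63.4).
Interpolate: 20 + (49.06 − 35.0)/(63.4 − 35.0) × (21 − 20) = 20.5

20.5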